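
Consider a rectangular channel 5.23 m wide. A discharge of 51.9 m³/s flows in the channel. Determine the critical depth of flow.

y_c = 2.16 m

For a rectangular channel, critical depth y_c = (q²/g)^(1/3) where q = Q/b = 51.9/5.23 = 9.924 m²/s.
So y_c = (9.924²/9.81)^(1/3) = 2.16 m.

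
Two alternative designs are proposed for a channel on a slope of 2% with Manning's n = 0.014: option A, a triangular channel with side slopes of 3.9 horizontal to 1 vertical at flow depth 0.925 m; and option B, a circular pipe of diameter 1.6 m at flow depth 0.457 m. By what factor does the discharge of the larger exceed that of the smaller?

Channel A: For a triangular section with side slope z = 3.9: A = zy² = 3.9×0.925² = 3.337 m²; P = 2y√(1+z²) = 2×0.925×4.026 = 7.448 m. Hydraulic radius R = A/P = 3.337/7.448 = 0.448 m. Q_A = (1/0.014)·3.337·0.448^(2/3)·√0.02 = 19.74 m³/s.
Channel B: For a circular section of diameter D = 1.6 m at depth y = 0.457 m, the central angle is θ = 2 arccos(1 − 2y/D) = 2.255 rad. Then A = (D²/8)(θ − sin θ) = 0.4738 m² and P = Dθ/2 = 1.804 m. Hydraulic radius R = A/P = 0.4738/1.804 = 0.2626 m. Q_B = (1/0.014)·0.4738·0.2626^(2/3)·√0.02 = 1.963 m³/s.
The larger discharge is 19.74 m³/s and the smaller is 1.963 m³/s; the ratio is 10.1.

10.1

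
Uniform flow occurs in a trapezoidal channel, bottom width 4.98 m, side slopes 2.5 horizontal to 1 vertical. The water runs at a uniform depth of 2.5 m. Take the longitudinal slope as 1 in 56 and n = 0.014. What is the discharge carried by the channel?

Q = 355 m³/s

With bottom width b = 4.98 m and side slope z = 2.5: A = (b + zy)y = (4.98 + 2.5×2.5)×2.5 = 28.08 m²; P = b + 2y√(1+z²) = 4.98 + 2×2.5×2.693 = 18.44 m.
Hydraulic radius R = A/P = 28.08/18.44 = 1.522 m.
Manning's equation: Q = (1/n) A R^(2/3) S^(1/2) = (1/0.014) × 28.08 × 1.522^(2/3) × 0.01786^(1/2) = 355 m³/s.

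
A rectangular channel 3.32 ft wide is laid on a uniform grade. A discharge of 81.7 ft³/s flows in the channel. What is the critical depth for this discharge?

For a rectangular channel, critical depth y_c = (q²/g)^(1/3) where q = Q/b = 81.7/3.32 = 24.61 ft²/s.
So y_c = (24.61²/32.2)^(1/3) = 2.66 ft.

y_c = 2.66 ft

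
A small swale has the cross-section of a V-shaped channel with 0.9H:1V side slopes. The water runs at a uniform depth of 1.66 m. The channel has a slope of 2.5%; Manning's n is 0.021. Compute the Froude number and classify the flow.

supercritical

For a triangular section with side slope z = 0.9: A = zy² = 0.9×1.66² = 2.48 m²; P = 2y√(1+z²) = 2×1.66×1.345 = 4.467 m.
Hydraulic radius R = A/P = 2.48/4.467 = 0.5552 m.
V = (1/n) R^(2/3) √S = (1/0.021) × 0.5552^(2/3) × √0.025 = 5.086 m/s. Hydraulic depth D_h = A/T = 2.48/2.988 = 0.83 m.
Froude number Fr = V/√(g·D_h) = 5.086/√(9.81×0.83) = 1.78, which is greater than 1, so the flow is supercritical.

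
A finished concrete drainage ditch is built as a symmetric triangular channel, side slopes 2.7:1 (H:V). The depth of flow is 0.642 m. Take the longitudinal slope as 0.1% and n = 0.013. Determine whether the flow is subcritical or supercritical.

subcritical

For a triangular section with side slope z = 2.7: A = zy² = 2.7×0.642² = 1.113 m²; P = 2y√(1+z²) = 2×0.642×2.879 = 3.697 m.
Hydraulic radius R = A/P = 1.113/3.697 = 0.301 m.
V = (1/n) R^(2/3) √S = (1/0.013) × 0.301^(2/3) × √0.001 = 1.093 m/s. Hydraulic depth D_h = A/T = 1.113/3.467 = 0.321 m.
Froude number Fr = V/√(g·D_h) = 1.093/√(9.81×0.321) = 0.616, which is less than 1, so the flow is subcritical.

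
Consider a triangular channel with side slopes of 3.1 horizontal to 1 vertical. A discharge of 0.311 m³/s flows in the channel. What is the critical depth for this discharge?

At critical depth, Q² T / (g A³) = 1, i.e. A³/T = Q²/g = 0.311²/9.81 = 0.009859.
At y = 0.345 m: A³/T = 0.02348 — over.
At y = 0.258 m: A³/T = 0.005493 — short.
At y = 0.29 m: A³/T = 0.009856 — matches.

y_c = 0.29 m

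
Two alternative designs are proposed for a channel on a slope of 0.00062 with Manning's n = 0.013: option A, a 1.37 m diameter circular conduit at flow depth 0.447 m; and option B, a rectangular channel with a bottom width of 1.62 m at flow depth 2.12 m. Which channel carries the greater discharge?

channel B

Channel A: For a circular section of diameter D = 1.37 m at depth y = 0.447 m, the central angle is θ = 2 arccos(1 − 2y/D) = 2.432 rad. Then A = (D²/8)(θ − sin θ) = 0.4177 m² and P = Dθ/2 = 1.666 m. Hydraulic radius R = A/P = 0.4177/1.666 = 0.2507 m. Q_A = (1/0.013)·0.4177·0.2507^(2/3)·√0.00062 = 0.3181 m³/s.
Channel B: Flow area A = b·y = 1.62 × 2.12 = 3.434 m². Wetted perimeter P = b + 2y = 1.62 + 2×2.12 = 5.86 m. Hydraulic radius R = A/P = 3.434/5.86 = 0.5861 m. Q_B = (1/0.013)·3.434·0.5861^(2/3)·√0.00062 = 4.607 m³/s.
Q_A = 0.3181 m³/s vs Q_B = 4.607 m³/s, so channel B carries more.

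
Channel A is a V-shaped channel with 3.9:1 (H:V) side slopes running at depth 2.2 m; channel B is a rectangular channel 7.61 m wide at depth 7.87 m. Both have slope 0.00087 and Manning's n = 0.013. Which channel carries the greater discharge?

channel B

Channel A: For a triangular section with side slope z = 3.9: A = zy² = 3.9×2.2² = 18.88 m²; P = 2y√(1+z²) = 2×2.2×4.026 = 17.72 m. Hydraulic radius R = A/P = 18.88/17.72 = 1.066 m. Q_A = (1/0.013)·18.88·1.066^(2/3)·√0.00087 = 44.68 m³/s.
Channel B: Flow area A = b·y = 7.61 × 7.87 = 59.89 m². Wetted perimeter P = b + 2y = 7.61 + 2×7.87 = 23.35 m. Hydraulic radius R = A/P = 59.89/23.35 = 2.565 m. Q_B = (1/0.013)·59.89·2.565^(2/3)·√0.00087 = 254.6 m³/s.
Q_A = 44.68 m³/s vs Q_B = 254.6 m³/s, so channel B carries more.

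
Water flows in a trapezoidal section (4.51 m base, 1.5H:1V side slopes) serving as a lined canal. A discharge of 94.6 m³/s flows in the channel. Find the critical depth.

y_c = 2.65 m

At critical depth, Q² T / (g A³) = 1, i.e. A³/T = Q²/g = 94.6²/9.81 = 912.2.
At y = 1.85 m: A³/T = 243.3 — too small.
At y = 2.87 m: A³/T = 1234 — too large.
At y = 2.65 m: A³/T = 912.4 — ≈ 912.2.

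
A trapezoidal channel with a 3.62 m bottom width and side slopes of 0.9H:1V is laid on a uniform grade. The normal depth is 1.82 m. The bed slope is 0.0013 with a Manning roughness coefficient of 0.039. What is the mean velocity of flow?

With bottom width b = 3.62 m and side slope z = 0.9: A = (b + zy)y = (3.62 + 0.9×1.82)×1.82 = 9.57 m²; P = b + 2y√(1+z²) = 3.62 + 2×1.82×1.345 = 8.517 m.
Hydraulic radius R = A/P = 9.57/8.517 = 1.124 m.
From Manning's equation, V = (1/n) R^(2/3) S^(1/2) = (1/0.039) × 1.124^(2/3) × 0.0013^(1/2) = 0.999 m/s.

V = 0.999 m/s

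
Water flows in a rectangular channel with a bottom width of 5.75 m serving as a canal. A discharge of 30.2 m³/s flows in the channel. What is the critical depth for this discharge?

For a rectangular channel, critical depth y_c = (q²/g)^(1/3) where q = Q/b = 30.2/5.75 = 5.252 m²/s.
So y_c = (5.252²/9.81)^(1/3) = 1.41 m.

y_c = 1.41 m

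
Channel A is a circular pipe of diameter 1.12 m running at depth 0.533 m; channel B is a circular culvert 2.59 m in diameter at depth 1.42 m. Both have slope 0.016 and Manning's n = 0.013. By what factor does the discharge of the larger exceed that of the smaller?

Channel A: For a circular section of diameter D = 1.12 m at depth y = 0.533 m, the central angle is θ = 2 arccos(1 − 2y/D) = 3.045 rad. Then A = (D²/8)(θ − sin θ) = 0.4624 m² and P = Dθ/2 = 1.705 m. Hydraulic radius R = A/P = 0.4624/1.705 = 0.2711 m. Q_A = (1/0.013)·0.4624·0.2711^(2/3)·√0.016 = 1.885 m³/s.
Channel B: For a circular section of diameter D = 2.59 m at depth y = 1.42 m, the central angle is θ = 2 arccos(1 − 2y/D) = 3.335 rad. Then A = (D²/8)(θ − sin θ) = 2.958 m² and P = Dθ/2 = 4.319 m. Hydraulic radius R = A/P = 2.958/4.319 = 0.6848 m. Q_B = (1/0.013)·2.958·0.6848^(2/3)·√0.016 = 22.36 m³/s.
The larger discharge is 22.36 m³/s and the smaller is 1.885 m³/s; the ratio is 11.9.

11.9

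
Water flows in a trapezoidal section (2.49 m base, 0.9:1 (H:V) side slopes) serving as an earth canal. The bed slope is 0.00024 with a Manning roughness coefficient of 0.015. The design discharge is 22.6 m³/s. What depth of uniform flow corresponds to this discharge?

Manning's equation rearranged: A R^(2/3) = nQ / (1·√S) = 0.015 × 22.6 / (√0.00024) = 21.88.
At y = 3.78 m: A R^(2/3) = 32.45 — too large.
At y = 3.12 m: A R^(2/3) = 21.84 — close enough.

y_n = 3.12 m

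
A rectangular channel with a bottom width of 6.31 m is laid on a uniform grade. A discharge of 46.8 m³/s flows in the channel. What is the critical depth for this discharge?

For a rectangular channel, critical depth y_c = (q²/g)^(1/3) where q = Q/b = 46.8/6.31 = 7.417 m²/s.
So y_c = (7.417²/9.81)^(1/3) = 1.78 m.

y_c = 1.78 m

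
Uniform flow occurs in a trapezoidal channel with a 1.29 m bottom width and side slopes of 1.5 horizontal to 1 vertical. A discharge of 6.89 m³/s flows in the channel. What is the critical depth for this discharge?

y_c = 0.989 m

At critical depth, Q² T / (g A³) = 1, i.e. A³/T = Q²/g = 6.89²/9.81 = 4.839.
At y = 0.888 m: A³/T = 3.192 — too small.
At y = 1.14 m: A³/T = 8.493 — too large.
At y = 0.989 m: A³/T = 4.848 — close enough.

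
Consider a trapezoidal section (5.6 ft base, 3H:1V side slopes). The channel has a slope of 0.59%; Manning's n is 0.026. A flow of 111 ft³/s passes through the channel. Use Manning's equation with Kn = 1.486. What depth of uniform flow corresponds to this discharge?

y_n = 1.93 ft

Manning's equation rearranged: A R^(2/3) = nQ / (1.486·√S) = 0.026 × 111 / (1.486 × √0.0059) = 25.28.
Try y = 1.68 ft: A R^(2/3) = 19.07 — low.
Try y = 2.24 ft: A R^(2/3) = 34.47 — high.
Try y = 1.93 ft: A R^(2/3) = 25.3 — close enough.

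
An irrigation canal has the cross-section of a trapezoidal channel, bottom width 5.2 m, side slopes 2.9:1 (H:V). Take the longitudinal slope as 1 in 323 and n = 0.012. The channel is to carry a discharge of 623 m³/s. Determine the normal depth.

Manning's equation rearranged: A R^(2/3) = nQ / (1·√S) = 0.012 × 623 / (√0.003096) = 134.4.
Trying y = 3.27 m: A R^(2/3) = 73.67 — low.
Trying y = 5.25 m: A R^(2/3) = 216.4 — high.
Trying y = 4.27 m: A R^(2/3) = 134.3 — close enough.

y_n = 4.27 m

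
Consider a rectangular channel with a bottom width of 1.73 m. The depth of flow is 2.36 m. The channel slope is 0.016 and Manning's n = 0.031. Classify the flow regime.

Flow area A = b·y = 1.73 × 2.36 = 4.083 m². Wetted perimeter P = b + 2y = 1.73 + 2×2.36 = 6.45 m.
Hydraulic radius R = A/P = 4.083/6.45 = 0.633 m.
V = (1/n) R^(2/3) √S = (1/0.031) × 0.633^(2/3) × √0.016 = 3.008 m/s. Hydraulic depth D_h = A/T = 4.083/1.73 = 2.36 m.
Froude number Fr = V/√(g·D_h) = 3.008/√(9.81×2.36) = 0.625, which is less than 1, so the flow is subcritical.

subcritical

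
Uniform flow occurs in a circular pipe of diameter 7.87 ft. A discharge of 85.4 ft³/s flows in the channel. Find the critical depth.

y_c = 2.29 ft

At critical depth, Q² T / (g A³) = 1, i.e. A³/T = Q²/g = 85.4²/32.2 = 226.5.
Trying y = 2.78 ft: A³/T = 482.2 — too large.
Trying y = 2.29 ft: A³/T = 227.7 — matches.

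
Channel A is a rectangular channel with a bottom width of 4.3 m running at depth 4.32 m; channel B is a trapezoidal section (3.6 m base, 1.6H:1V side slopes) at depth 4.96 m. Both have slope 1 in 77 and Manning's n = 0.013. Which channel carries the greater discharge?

channel B

Channel A: Flow area A = b·y = 4.3 × 4.32 = 18.58 m². Wetted perimeter P = b + 2y = 4.3 + 2×4.32 = 12.94 m. Hydraulic radius R = A/P = 18.58/12.94 = 1.436 m. Q_A = (1/0.013)·18.58·1.436^(2/3)·√0.01299 = 207.2 m³/s.
Channel B: With bottom width b = 3.6 m and side slope z = 1.6: A = (b + zy)y = (3.6 + 1.6×4.96)×4.96 = 57.22 m²; P = b + 2y√(1+z²) = 3.6 + 2×4.96×1.887 = 22.32 m. Hydraulic radius R = A/P = 57.22/22.32 = 2.564 m. Q_B = (1/0.013)·57.22·2.564^(2/3)·√0.01299 = 939.6 m³/s.
Q_A = 207.2 m³/s vs Q_B = 939.6 m³/s, so channel B carries more.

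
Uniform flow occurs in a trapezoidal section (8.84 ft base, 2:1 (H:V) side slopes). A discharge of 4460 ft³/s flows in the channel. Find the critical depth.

At critical depth, Q² T / (g A³) = 1, i.e. A³/T = Q²/g = 4460²/32.2 = 617800.
At y = 9.37 ft: A³/T = 372600 — too small.
At y = 13 ft: A³/T = 1527000 — too large.
At y = 10.6 ft: A³/T = 630100 — ≈ 617800.

y_c = 10.6 ft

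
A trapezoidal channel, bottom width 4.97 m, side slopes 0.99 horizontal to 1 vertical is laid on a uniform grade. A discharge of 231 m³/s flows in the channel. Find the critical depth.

y_c = 4.49 m

At critical depth, Q² T / (g A³) = 1, i.e. A³/T = Q²/g = 231²/9.81 = 5439.
Trying y = 3.98 m: A³/T = 3471 — too small.
Trying y = 5.29 m: A³/T = 10190 — too large.
Trying y = 4.49 m: A³/T = 5451 — ≈ 5439.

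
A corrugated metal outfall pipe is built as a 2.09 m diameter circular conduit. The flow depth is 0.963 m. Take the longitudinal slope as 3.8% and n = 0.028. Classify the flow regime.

supercritical

For a circular section of diameter D = 2.09 m at depth y = 0.963 m, the central angle is θ = 2 arccos(1 − 2y/D) = 2.984 rad. Then A = (D²/8)(θ − sin θ) = 1.544 m² and P = Dθ/2 = 3.119 m.
Hydraulic radius R = A/P = 1.544/3.119 = 0.4951 m.
V = (1/n) R^(2/3) √S = (1/0.028) × 0.4951^(2/3) × √0.038 = 4.357 m/s. Hydraulic depth D_h = A/T = 1.544/2.084 = 0.7411 m.
Froude number Fr = V/√(g·D_h) = 4.357/√(9.81×0.7411) = 1.62, which is greater than 1, so the flow is supercritical.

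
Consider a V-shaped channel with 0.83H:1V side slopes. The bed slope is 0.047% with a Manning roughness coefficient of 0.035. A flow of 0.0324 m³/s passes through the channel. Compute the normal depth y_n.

y_n = 0.472 m

Manning's equation rearranged: A R^(2/3) = nQ / (1·√S) = 0.035 × 0.0324 / (√0.00047) = 0.05231.
At y = 0.356 m: A R^(2/3) = 0.02469 — too small.
At y = 0.602 m: A R^(2/3) = 0.1002 — too large.
At y = 0.472 m: A R^(2/3) = 0.05237 — matches.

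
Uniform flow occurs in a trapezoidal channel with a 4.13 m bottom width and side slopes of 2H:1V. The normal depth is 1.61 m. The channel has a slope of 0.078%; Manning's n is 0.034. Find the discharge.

With bottom width b = 4.13 m and side slope z = 2: A = (b + zy)y = (4.13 + 2×1.61)×1.61 = 11.83 m²; P = b + 2y√(1+z²) = 4.13 + 2×1.61×2.236 = 11.33 m.
Hydraulic radius R = A/P = 11.83/11.33 = 1.044 m.
Manning's equation: Q = (1/n) A R^(2/3) S^(1/2) = (1/0.034) × 11.83 × 1.044^(2/3) × 0.00078^(1/2) = 10 m³/s.

Q = 10 m³/s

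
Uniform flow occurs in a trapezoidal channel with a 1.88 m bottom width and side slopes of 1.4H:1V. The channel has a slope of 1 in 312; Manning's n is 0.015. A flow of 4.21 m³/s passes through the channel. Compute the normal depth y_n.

Manning's equation rearranged: A R^(2/3) = nQ / (1·√S) = 0.015 × 4.21 / (√0.003205) = 1.115.
Try y = 0.539 m: A R^(2/3) = 0.7453 — too small.
Try y = 0.759 m: A R^(2/3) = 1.402 — too large.
Try y = 0.672 m: A R^(2/3) = 1.117 — ≈ 1.115.

y_n = 0.672 m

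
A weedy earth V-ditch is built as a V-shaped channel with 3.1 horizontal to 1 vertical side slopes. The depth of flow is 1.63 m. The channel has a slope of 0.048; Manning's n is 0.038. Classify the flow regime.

For a triangular section with side slope z = 3.1: A = zy² = 3.1×1.63² = 8.236 m²; P = 2y√(1+z²) = 2×1.63×3.257 = 10.62 m.
Hydraulic radius R = A/P = 8.236/10.62 = 0.7756 m.
V = (1/n) R^(2/3) √S = (1/0.038) × 0.7756^(2/3) × √0.048 = 4.867 m/s. Hydraulic depth D_h = A/T = 8.236/10.11 = 0.815 m.
Froude number Fr = V/√(g·D_h) = 4.867/√(9.81×0.815) = 1.72, which is greater than 1, so the flow is supercritical.

supercritical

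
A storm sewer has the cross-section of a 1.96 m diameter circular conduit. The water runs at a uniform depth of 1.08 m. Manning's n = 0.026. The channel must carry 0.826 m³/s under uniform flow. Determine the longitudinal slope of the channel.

S = 0.00038

For a circular section of diameter D = 1.96 m at depth y = 1.08 m, the central angle is θ = 2 arccos(1 − 2y/D) = 3.346 rad. Then A = (D²/8)(θ − sin θ) = 1.704 m² and P = Dθ/2 = 3.279 m.
Hydraulic radius R = A/P = 1.704/3.279 = 0.5197 m.
From Manning's equation, S = [nQ / (1 A R^(2/3))]² = [0.026 × 0.826 / (1 × 1.704 × 0.5197^(2/3))]² = 0.00038.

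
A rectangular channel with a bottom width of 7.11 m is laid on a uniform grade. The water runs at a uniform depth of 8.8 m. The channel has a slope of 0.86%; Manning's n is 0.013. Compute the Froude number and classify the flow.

supercritical

Flow area A = b·y = 7.11 × 8.8 = 62.57 m². Wetted perimeter P = b + 2y = 7.11 + 2×8.8 = 24.71 m.
Hydraulic radius R = A/P = 62.57/24.71 = 2.532 m.
V = (1/n) R^(2/3) √S = (1/0.013) × 2.532^(2/3) × √0.0086 = 13.25 m/s. Hydraulic depth D_h = A/T = 62.57/7.11 = 8.8 m.
Froude number Fr = V/√(g·D_h) = 13.25/√(9.81×8.8) = 1.43, which is greater than 1, so the flow is supercritical.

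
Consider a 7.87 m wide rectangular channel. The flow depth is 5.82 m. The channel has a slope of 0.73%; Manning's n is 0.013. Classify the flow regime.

supercritical

Flow area A = b·y = 7.87 × 5.82 = 45.8 m². Wetted perimeter P = b + 2y = 7.87 + 2×5.82 = 19.51 m.
Hydraulic radius R = A/P = 45.8/19.51 = 2.348 m.
V = (1/n) R^(2/3) √S = (1/0.013) × 2.348^(2/3) × √0.0073 = 11.61 m/s. Hydraulic depth D_h = A/T = 45.8/7.87 = 5.82 m.
Froude number Fr = V/√(g·D_h) = 11.61/√(9.81×5.82) = 1.54, which is greater than 1, so the flow is supercritical.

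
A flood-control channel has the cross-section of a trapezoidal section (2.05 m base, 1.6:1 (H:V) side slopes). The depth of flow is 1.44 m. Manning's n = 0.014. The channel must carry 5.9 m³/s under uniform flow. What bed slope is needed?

With bottom width b = 2.05 m and side slope z = 1.6: A = (b + zy)y = (2.05 + 1.6×1.44)×1.44 = 6.27 m²; P = b + 2y√(1+z²) = 2.05 + 2×1.44×1.887 = 7.484 m.
Hydraulic radius R = A/P = 6.27/7.484 = 0.8378 m.
From Manning's equation, S = [nQ / (1 A R^(2/3))]² = [0.014 × 5.9 / (1 × 6.27 × 0.8378^(2/3))]² = 0.00022.

S = 0.00022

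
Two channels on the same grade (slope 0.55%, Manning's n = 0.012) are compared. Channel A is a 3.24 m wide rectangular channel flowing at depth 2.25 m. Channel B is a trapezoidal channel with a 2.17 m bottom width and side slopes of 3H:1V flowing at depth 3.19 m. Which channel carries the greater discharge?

channel B

Channel A: Flow area A = b·y = 3.24 × 2.25 = 7.29 m². Wetted perimeter P = b + 2y = 3.24 + 2×2.25 = 7.74 m. Hydraulic radius R = A/P = 7.29/7.74 = 0.9419 m. Q_A = (1/0.012)·7.29·0.9419^(2/3)·√0.0055 = 43.29 m³/s.
Channel B: With bottom width b = 2.17 m and side slope z = 3: A = (b + zy)y = (2.17 + 3×3.19)×3.19 = 37.45 m²; P = b + 2y√(1+z²) = 2.17 + 2×3.19×3.162 = 22.35 m. Hydraulic radius R = A/P = 37.45/22.35 = 1.676 m. Q_B = (1/0.012)·37.45·1.676^(2/3)·√0.0055 = 326.6 m³/s.
Q_A = 43.29 m³/s vs Q_B = 326.6 m³/s, so channel B carries more.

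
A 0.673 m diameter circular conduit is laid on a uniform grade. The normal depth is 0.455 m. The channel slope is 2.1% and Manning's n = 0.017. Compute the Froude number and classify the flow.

supercritical

For a circular section of diameter D = 0.673 m at depth y = 0.455 m, the central angle is θ = 2 arccos(1 − 2y/D) = 3.861 rad. Then A = (D²/8)(θ − sin θ) = 0.2559 m² and P = Dθ/2 = 1.299 m.
Hydraulic radius R = A/P = 0.2559/1.299 = 0.197 m.
V = (1/n) R^(2/3) √S = (1/0.017) × 0.197^(2/3) × √0.021 = 2.886 m/s. Hydraulic depth D_h = A/T = 0.2559/0.6299 = 0.4063 m.
Froude number Fr = V/√(g·D_h) = 2.886/√(9.81×0.4063) = 1.45, which is greater than 1, so the flow is supercritical.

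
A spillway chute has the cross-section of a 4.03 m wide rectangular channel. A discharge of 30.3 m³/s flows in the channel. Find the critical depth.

y_c = 1.79 m

For a rectangular channel, critical depth y_c = (q²/g)^(1/3) where q = Q/b = 30.3/4.03 = 7.519 m²/s.
So y_c = (7.519²/9.81)^(1/3) = 1.79 m.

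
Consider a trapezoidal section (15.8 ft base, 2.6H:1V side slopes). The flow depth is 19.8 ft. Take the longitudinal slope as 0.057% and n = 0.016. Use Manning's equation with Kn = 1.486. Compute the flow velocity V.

V = 10.7 ft/s

With bottom width b = 15.8 ft and side slope z = 2.6: A = (b + zy)y = (15.8 + 2.6×19.8)×19.8 = 1332 ft²; P = b + 2y√(1+z²) = 15.8 + 2×19.8×2.786 = 126.1 ft.
Hydraulic radius R = A/P = 1332/126.1 = 10.56 ft.
From Manning's equation, V = (1.486/n) R^(2/3) S^(1/2) = (1.486/0.016) × 10.56^(2/3) × 0.00057^(1/2) = 10.7 ft/s.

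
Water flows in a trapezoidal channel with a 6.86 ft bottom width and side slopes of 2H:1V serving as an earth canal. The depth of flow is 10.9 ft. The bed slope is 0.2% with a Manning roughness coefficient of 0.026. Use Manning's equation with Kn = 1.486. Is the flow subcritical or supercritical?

subcritical

With bottom width b = 6.86 ft and side slope z = 2: A = (b + zy)y = (6.86 + 2×10.9)×10.9 = 312.4 ft²; P = b + 2y√(1+z²) = 6.86 + 2×10.9×2.236 = 55.61 ft.
Hydraulic radius R = A/P = 312.4/55.61 = 5.618 ft.
V = (1.486/n) R^(2/3) √S = (1.486/0.026) × 5.618^(2/3) × √0.002 = 8.078 ft/s. Hydraulic depth D_h = A/T = 312.4/50.46 = 6.191 ft.
Froude number Fr = V/√(g·D_h) = 8.078/√(32.2×6.191) = 0.572, which is less than 1, so the flow is subcritical.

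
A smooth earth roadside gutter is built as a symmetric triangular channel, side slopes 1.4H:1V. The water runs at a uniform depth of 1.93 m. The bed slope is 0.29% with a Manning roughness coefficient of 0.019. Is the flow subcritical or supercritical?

subcritical

For a triangular section with side slope z = 1.4: A = zy² = 1.4×1.93² = 5.215 m²; P = 2y√(1+z²) = 2×1.93×1.72 = 6.641 m.
Hydraulic radius R = A/P = 5.215/6.641 = 0.7853 m.
V = (1/n) R^(2/3) √S = (1/0.019) × 0.7853^(2/3) × √0.0029 = 2.412 m/s. Hydraulic depth D_h = A/T = 5.215/5.404 = 0.965 m.
Froude number Fr = V/√(g·D_h) = 2.412/√(9.81×0.965) = 0.784, which is less than 1, so the flow is subcritical.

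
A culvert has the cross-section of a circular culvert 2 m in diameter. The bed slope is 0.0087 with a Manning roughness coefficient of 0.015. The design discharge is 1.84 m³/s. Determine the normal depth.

Manning's equation rearranged: A R^(2/3) = nQ / (1·√S) = 0.015 × 1.84 / (√0.0087) = 0.2959.
Try y = 0.462 m: A R^(2/3) = 0.2316 — low.
Try y = 0.643 m: A R^(2/3) = 0.4428 — high.
Try y = 0.523 m: A R^(2/3) = 0.2963 — close enough.

y_n = 0.523 m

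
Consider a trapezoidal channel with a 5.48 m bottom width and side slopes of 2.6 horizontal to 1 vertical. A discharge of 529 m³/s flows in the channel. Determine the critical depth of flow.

y_c = 5.15 m

At critical depth, Q² T / (g A³) = 1, i.e. A³/T = Q²/g = 529²/9.81 = 28530.
Trying y = 6.39 m: A³/T = 72700 — high.
Trying y = 5.15 m: A³/T = 28450 — ≈ 28530.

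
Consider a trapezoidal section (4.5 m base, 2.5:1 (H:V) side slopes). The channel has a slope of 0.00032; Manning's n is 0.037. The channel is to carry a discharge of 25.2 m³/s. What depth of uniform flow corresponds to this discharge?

Manning's equation rearranged: A R^(2/3) = nQ / (1·√S) = 0.037 × 25.2 / (√0.00032) = 52.12.
At y = 3.26 m: A R^(2/3) = 62.59 — too large.
At y = 3 m: A R^(2/3) = 52.14 — close enough.

y_n = 3 m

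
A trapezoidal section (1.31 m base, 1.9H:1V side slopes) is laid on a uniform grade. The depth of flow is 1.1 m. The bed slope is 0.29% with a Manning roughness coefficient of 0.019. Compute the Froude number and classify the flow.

subcritical

With bottom width b = 1.31 m and side slope z = 1.9: A = (b + zy)y = (1.31 + 1.9×1.1)×1.1 = 3.74 m²; P = b + 2y√(1+z²) = 1.31 + 2×1.1×2.147 = 6.034 m.
Hydraulic radius R = A/P = 3.74/6.034 = 0.6199 m.
V = (1/n) R^(2/3) √S = (1/0.019) × 0.6199^(2/3) × √0.0029 = 2.061 m/s. Hydraulic depth D_h = A/T = 3.74/5.49 = 0.6812 m.
Froude number Fr = V/√(g·D_h) = 2.061/√(9.81×0.6812) = 0.797, which is less than 1, so the flow is subcritical.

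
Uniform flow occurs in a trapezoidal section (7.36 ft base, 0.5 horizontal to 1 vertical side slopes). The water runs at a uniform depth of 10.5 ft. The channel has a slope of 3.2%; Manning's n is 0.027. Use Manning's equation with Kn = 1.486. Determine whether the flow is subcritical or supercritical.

With bottom width b = 7.36 ft and side slope z = 0.5: A = (b + zy)y = (7.36 + 0.5×10.5)×10.5 = 132.4 ft²; P = b + 2y√(1+z²) = 7.36 + 2×10.5×1.118 = 30.84 ft.
Hydraulic radius R = A/P = 132.4/30.84 = 4.293 ft.
V = (1.486/n) R^(2/3) √S = (1.486/0.027) × 4.293^(2/3) × √0.032 = 26.01 ft/s. Hydraulic depth D_h = A/T = 132.4/17.86 = 7.413 ft.
Froude number Fr = V/√(g·D_h) = 26.01/√(32.2×7.413) = 1.68, which is greater than 1, so the flow is supercritical.

supercritical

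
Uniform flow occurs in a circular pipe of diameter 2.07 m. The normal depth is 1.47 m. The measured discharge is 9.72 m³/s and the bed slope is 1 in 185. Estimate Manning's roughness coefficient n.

n = 0.014

For a circular section of diameter D = 2.07 m at depth y = 1.47 m, the central angle is θ = 2 arccos(1 − 2y/D) = 4.009 rad. Then A = (D²/8)(θ − sin θ) = 2.556 m² and P = Dθ/2 = 4.149 m.
Hydraulic radius R = A/P = 2.556/4.149 = 0.616 m.
Rearranging Manning's equation: n = (1/Q) A R^(2/3) S^(1/2) = (1/9.72) × 2.556 × 0.616^(2/3) × √0.005405 = 0.014.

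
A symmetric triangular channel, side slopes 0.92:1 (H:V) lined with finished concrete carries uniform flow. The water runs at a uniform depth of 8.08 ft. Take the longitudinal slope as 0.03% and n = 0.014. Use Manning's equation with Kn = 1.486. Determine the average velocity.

For a triangular section with side slope z = 0.92: A = zy² = 0.92×8.08² = 60.06 ft²; P = 2y√(1+z²) = 2×8.08×1.359 = 21.96 ft.
Hydraulic radius R = A/P = 60.06/21.96 = 2.735 ft.
From Manning's equation, V = (1.486/n) R^(2/3) S^(1/2) = (1.486/0.014) × 2.735^(2/3) × 0.0003^(1/2) = 3.6 ft/s.

V = 3.6 ft/s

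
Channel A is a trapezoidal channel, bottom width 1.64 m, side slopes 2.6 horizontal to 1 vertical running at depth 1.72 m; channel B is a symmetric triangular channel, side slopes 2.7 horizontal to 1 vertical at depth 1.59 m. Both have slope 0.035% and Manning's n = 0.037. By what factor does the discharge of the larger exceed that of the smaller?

Channel A: With bottom width b = 1.64 m and side slope z = 2.6: A = (b + zy)y = (1.64 + 2.6×1.72)×1.72 = 10.51 m²; P = b + 2y√(1+z²) = 1.64 + 2×1.72×2.786 = 11.22 m. Hydraulic radius R = A/P = 10.51/11.22 = 0.9367 m. Q_A = (1/0.037)·10.51·0.9367^(2/3)·√0.00035 = 5.089 m³/s.
Channel B: For a triangular section with side slope z = 2.7: A = zy² = 2.7×1.59² = 6.826 m²; P = 2y√(1+z²) = 2×1.59×2.879 = 9.156 m. Hydraulic radius R = A/P = 6.826/9.156 = 0.7455 m. Q_B = (1/0.037)·6.826·0.7455^(2/3)·√0.00035 = 2.838 m³/s.
The larger discharge is 5.089 m³/s and the smaller is 2.838 m³/s; the ratio is 1.79.

1.79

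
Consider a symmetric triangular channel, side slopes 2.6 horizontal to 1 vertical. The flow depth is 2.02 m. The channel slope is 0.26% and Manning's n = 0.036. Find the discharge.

For a triangular section with side slope z = 2.6: A = zy² = 2.6×2.02² = 10.61 m²; P = 2y√(1+z²) = 2×2.02×2.786 = 11.25 m.
Hydraulic radius R = A/P = 10.61/11.25 = 0.9427 m.
Manning's equation: Q = (1/n) A R^(2/3) S^(1/2) = (1/0.036) × 10.61 × 0.9427^(2/3) × 0.0026^(1/2) = 14.4 m³/s.

Q = 14.4 m³/s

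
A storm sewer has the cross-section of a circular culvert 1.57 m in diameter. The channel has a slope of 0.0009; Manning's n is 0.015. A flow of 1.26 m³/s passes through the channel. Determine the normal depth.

Manning's equation rearranged: A R^(2/3) = nQ / (1·√S) = 0.015 × 1.26 / (√0.0009) = 0.63.
At y = 0.673 m: A R^(2/3) = 0.3965 — short.
At y = 1.08 m: A R^(2/3) = 0.8491 — over.
At y = 0.883 m: A R^(2/3) = 0.6301 — ≈ 0.63.

y_n = 0.883 m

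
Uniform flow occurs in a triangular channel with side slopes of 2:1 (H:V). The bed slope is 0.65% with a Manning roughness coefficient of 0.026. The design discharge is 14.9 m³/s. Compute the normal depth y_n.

Manning's equation rearranged: A R^(2/3) = nQ / (1·√S) = 0.026 × 14.9 / (√0.0065) = 4.805.
Try y = 1.4 m: A R^(2/3) = 2.869 — low.
Try y = 2.12 m: A R^(2/3) = 8.675 — high.
Try y = 1.7 m: A R^(2/3) = 4.815 — matches.

y_n = 1.7 m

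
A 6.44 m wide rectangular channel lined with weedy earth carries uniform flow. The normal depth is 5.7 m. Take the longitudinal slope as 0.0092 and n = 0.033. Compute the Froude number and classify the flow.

Flow area A = b·y = 6.44 × 5.7 = 36.71 m². Wetted perimeter P = b + 2y = 6.44 + 2×5.7 = 17.84 m.
Hydraulic radius R = A/P = 36.71/17.84 = 2.058 m.
V = (1/n) R^(2/3) √S = (1/0.033) × 2.058^(2/3) × √0.0092 = 4.702 m/s. Hydraulic depth D_h = A/T = 36.71/6.44 = 5.7 m.
Froude number Fr = V/√(g·D_h) = 4.702/√(9.81×5.7) = 0.629, which is less than 1, so the flow is subcritical.

subcritical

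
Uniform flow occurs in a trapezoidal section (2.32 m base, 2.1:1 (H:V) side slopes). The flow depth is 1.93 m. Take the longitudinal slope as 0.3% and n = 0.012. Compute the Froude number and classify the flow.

With bottom width b = 2.32 m and side slope z = 2.1: A = (b + zy)y = (2.32 + 2.1×1.93)×1.93 = 12.3 m²; P = b + 2y√(1+z²) = 2.32 + 2×1.93×2.326 = 11.3 m.
Hydraulic radius R = A/P = 12.3/11.3 = 1.089 m.
V = (1/n) R^(2/3) √S = (1/0.012) × 1.089^(2/3) × √0.003 = 4.83 m/s. Hydraulic depth D_h = A/T = 12.3/10.43 = 1.18 m.
Froude number Fr = V/√(g·D_h) = 4.83/√(9.81×1.18) = 1.42, which is greater than 1, so the flow is supercritical.

supercritical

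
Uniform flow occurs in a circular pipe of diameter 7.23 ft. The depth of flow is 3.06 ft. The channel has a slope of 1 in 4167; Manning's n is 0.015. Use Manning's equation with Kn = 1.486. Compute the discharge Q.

Q = 34.9 ft³/s

For a circular section of diameter D = 7.23 ft at depth y = 3.06 ft, the central angle is θ = 2 arccos(1 − 2y/D) = 2.833 rad. Then A = (D²/8)(θ − sin θ) = 16.53 ft² and P = Dθ/2 = 10.24 ft.
Hydraulic radius R = A/P = 16.53/10.24 = 1.614 ft.
Manning's equation: Q = (1.486/n) A R^(2/3) S^(1/2) = (1.486/0.015) × 16.53 × 1.614^(2/3) × 0.00024^(1/2) = 34.9 ft³/s.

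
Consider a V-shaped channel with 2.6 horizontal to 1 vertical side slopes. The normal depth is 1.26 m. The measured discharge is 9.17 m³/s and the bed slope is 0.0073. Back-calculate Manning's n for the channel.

For a triangular section with side slope z = 2.6: A = zy² = 2.6×1.26² = 4.128 m²; P = 2y√(1+z²) = 2×1.26×2.786 = 7.02 m.
Hydraulic radius R = A/P = 4.128/7.02 = 0.588 m.
Rearranging Manning's equation: n = (1/Q) A R^(2/3) S^(1/2) = (1/9.17) × 4.128 × 0.588^(2/3) × √0.0073 = 0.027.

n = 0.027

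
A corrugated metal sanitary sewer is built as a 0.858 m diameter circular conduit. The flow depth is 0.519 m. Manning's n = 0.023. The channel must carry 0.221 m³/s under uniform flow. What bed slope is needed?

S = 0.0013

For a circular section of diameter D = 0.858 m at depth y = 0.519 m, the central angle is θ = 2 arccos(1 − 2y/D) = 3.564 rad. Then A = (D²/8)(θ − sin θ) = 0.3657 m² and P = Dθ/2 = 1.529 m.
Hydraulic radius R = A/P = 0.3657/1.529 = 0.2392 m.
From Manning's equation, S = [nQ / (1 A R^(2/3))]² = [0.023 × 0.221 / (1 × 0.3657 × 0.2392^(2/3))]² = 0.0013.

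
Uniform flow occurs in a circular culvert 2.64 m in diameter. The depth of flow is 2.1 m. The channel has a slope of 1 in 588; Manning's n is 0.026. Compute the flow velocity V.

V = 1.37 m/s

For a circular section of diameter D = 2.64 m at depth y = 2.1 m, the central angle is θ = 2 arccos(1 − 2y/D) = 4.406 rad. Then A = (D²/8)(θ − sin θ) = 4.669 m² and P = Dθ/2 = 5.816 m.
Hydraulic radius R = A/P = 4.669/5.816 = 0.8028 m.
From Manning's equation, V = (1/n) R^(2/3) S^(1/2) = (1/0.026) × 0.8028^(2/3) × 0.001701^(1/2) = 1.37 m/s.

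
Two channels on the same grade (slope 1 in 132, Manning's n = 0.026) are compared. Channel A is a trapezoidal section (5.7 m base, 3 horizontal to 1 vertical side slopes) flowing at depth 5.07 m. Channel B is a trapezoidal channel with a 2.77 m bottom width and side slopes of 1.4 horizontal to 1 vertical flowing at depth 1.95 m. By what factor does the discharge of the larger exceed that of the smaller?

Channel A: With bottom width b = 5.7 m and side slope z = 3: A = (b + zy)y = (5.7 + 3×5.07)×5.07 = 106 m²; P = b + 2y√(1+z²) = 5.7 + 2×5.07×3.162 = 37.77 m. Hydraulic radius R = A/P = 106/37.77 = 2.807 m. Q_A = (1/0.026)·106·2.807^(2/3)·√0.007576 = 706.2 m³/s.
Channel B: With bottom width b = 2.77 m and side slope z = 1.4: A = (b + zy)y = (2.77 + 1.4×1.95)×1.95 = 10.72 m²; P = b + 2y√(1+z²) = 2.77 + 2×1.95×1.72 = 9.48 m. Hydraulic radius R = A/P = 10.72/9.48 = 1.131 m. Q_B = (1/0.026)·10.72·1.131^(2/3)·√0.007576 = 38.98 m³/s.
The larger discharge is 706.2 m³/s and the smaller is 38.98 m³/s; the ratio is 18.1.

18.1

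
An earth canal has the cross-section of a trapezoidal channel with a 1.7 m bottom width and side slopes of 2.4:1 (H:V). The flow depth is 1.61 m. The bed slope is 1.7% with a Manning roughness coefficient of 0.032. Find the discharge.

With bottom width b = 1.7 m and side slope z = 2.4: A = (b + zy)y = (1.7 + 2.4×1.61)×1.61 = 8.958 m²; P = b + 2y√(1+z²) = 1.7 + 2×1.61×2.6 = 10.07 m.
Hydraulic radius R = A/P = 8.958/10.07 = 0.8894 m.
Manning's equation: Q = (1/n) A R^(2/3) S^(1/2) = (1/0.032) × 8.958 × 0.8894^(2/3) × 0.017^(1/2) = 33.8 m³/s.

Q = 33.8 m³/s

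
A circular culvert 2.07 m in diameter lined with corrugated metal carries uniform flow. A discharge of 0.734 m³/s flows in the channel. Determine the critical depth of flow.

y_c = 0.394 m

At critical depth, Q² T / (g A³) = 1, i.e. A³/T = Q²/g = 0.734²/9.81 = 0.05492.
Trying y = 0.48 m: A³/T = 0.1185 — too large.
Trying y = 0.303 m: A³/T = 0.01949 — too small.
Trying y = 0.394 m: A³/T = 0.05471 — ≈ 0.05492.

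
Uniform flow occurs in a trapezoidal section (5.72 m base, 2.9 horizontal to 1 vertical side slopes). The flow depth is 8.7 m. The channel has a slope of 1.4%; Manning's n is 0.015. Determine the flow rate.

With bottom width b = 5.72 m and side slope z = 2.9: A = (b + zy)y = (5.72 + 2.9×8.7)×8.7 = 269.3 m²; P = b + 2y√(1+z²) = 5.72 + 2×8.7×3.068 = 59.1 m.
Hydraulic radius R = A/P = 269.3/59.1 = 4.556 m.
Manning's equation: Q = (1/n) A R^(2/3) S^(1/2) = (1/0.015) × 269.3 × 4.556^(2/3) × 0.014^(1/2) = 5840 m³/s.

Q = 5840 m³/s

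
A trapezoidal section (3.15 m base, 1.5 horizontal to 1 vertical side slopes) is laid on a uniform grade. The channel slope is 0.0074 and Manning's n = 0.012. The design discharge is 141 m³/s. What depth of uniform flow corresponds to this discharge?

Manning's equation rearranged: A R^(2/3) = nQ / (1·√S) = 0.012 × 141 / (√0.0074) = 19.67.
Try y = 1.79 m: A R^(2/3) = 11.05 — short.
Try y = 2.81 m: A R^(2/3) = 27.82 — over.
Try y = 2.38 m: A R^(2/3) = 19.66 — close enough.

y_n = 2.38 m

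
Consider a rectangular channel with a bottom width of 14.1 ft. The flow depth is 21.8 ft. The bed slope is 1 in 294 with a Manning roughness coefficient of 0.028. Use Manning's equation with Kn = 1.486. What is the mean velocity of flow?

V = 9.44 ft/s

Flow area A = b·y = 14.1 × 21.8 = 307.4 ft². Wetted perimeter P = b + 2y = 14.1 + 2×21.8 = 57.7 ft.
Hydraulic radius R = A/P = 307.4/57.7 = 5.327 ft.
From Manning's equation, V = (1.486/n) R^(2/3) S^(1/2) = (1.486/0.028) × 5.327^(2/3) × 0.003401^(1/2) = 9.44 ft/s.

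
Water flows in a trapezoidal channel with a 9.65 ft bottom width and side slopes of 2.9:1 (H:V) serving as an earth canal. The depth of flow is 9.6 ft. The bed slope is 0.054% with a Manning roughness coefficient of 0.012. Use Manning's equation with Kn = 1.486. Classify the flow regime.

subcritical

With bottom width b = 9.65 ft and side slope z = 2.9: A = (b + zy)y = (9.65 + 2.9×9.6)×9.6 = 359.9 ft²; P = b + 2y√(1+z²) = 9.65 + 2×9.6×3.068 = 68.55 ft.
Hydraulic radius R = A/P = 359.9/68.55 = 5.25 ft.
V = (1.486/n) R^(2/3) √S = (1.486/0.012) × 5.25^(2/3) × √0.00054 = 8.693 ft/s. Hydraulic depth D_h = A/T = 359.9/65.33 = 5.509 ft.
Froude number Fr = V/√(g·D_h) = 8.693/√(32.2×5.509) = 0.653, which is less than 1, so the flow is subcritical.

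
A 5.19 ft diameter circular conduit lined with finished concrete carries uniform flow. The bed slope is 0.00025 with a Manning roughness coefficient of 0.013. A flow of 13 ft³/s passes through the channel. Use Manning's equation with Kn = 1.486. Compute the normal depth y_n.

y_n = 1.9 ft

Manning's equation rearranged: A R^(2/3) = nQ / (1.486·√S) = 0.013 × 13 / (1.486 × √0.00025) = 7.193.
Try y = 1.31 ft: A R^(2/3) = 3.514 — low.
Try y = 1.9 ft: A R^(2/3) = 7.2 — matches.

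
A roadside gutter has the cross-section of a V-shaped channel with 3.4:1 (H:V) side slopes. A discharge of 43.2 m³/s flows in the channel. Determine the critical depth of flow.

y_c = 2.01 m

At critical depth, Q² T / (g A³) = 1, i.e. A³/T = Q²/g = 43.2²/9.81 = 190.2.
Trying y = 1.5 m: A³/T = 43.89 — too small.
Trying y = 2.01 m: A³/T = 189.6 — close enough.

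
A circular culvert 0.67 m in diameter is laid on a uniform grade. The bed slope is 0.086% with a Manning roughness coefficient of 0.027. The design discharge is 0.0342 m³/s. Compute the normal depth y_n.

Manning's equation rearranged: A R^(2/3) = nQ / (1·√S) = 0.027 × 0.0342 / (√0.00086) = 0.03149.
Try y = 0.177 m: A R^(2/3) = 0.01637 — too small.
Try y = 0.249 m: A R^(2/3) = 0.03152 — matches.

y_n = 0.249 m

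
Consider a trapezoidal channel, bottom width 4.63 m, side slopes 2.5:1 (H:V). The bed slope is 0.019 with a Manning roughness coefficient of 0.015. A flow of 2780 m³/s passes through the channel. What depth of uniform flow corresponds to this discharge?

Manning's equation rearranged: A R^(2/3) = nQ / (1·√S) = 0.015 × 2780 / (√0.019) = 302.5.
Try y = 5.38 m: A R^(2/3) = 197.6 — too small.
Try y = 7.44 m: A R^(2/3) = 425.8 — too large.
Try y = 6.45 m: A R^(2/3) = 302.7 — matches.

y_n = 6.45 m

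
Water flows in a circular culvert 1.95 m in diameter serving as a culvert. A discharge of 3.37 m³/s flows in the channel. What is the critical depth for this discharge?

y_c = 0.881 m

At critical depth, Q² T / (g A³) = 1, i.e. A³/T = Q²/g = 3.37²/9.81 = 1.158.
Try y = 0.989 m: A³/T = 1.803 — too large.
Try y = 0.624 m: A³/T = 0.3074 — too small.
Try y = 0.881 m: A³/T = 1.159 — matches.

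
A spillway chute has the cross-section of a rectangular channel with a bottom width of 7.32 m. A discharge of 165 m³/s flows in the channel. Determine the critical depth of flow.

For a rectangular channel, critical depth y_c = (q²/g)^(1/3) where q = Q/b = 165/7.32 = 22.54 m²/s.
So y_c = (22.54²/9.81)^(1/3) = 3.73 m.

y_c = 3.73 m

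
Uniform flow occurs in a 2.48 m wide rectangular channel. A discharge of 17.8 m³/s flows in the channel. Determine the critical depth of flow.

For a rectangular channel, critical depth y_c = (q²/g)^(1/3) where q = Q/b = 17.8/2.48 = 7.177 m²/s.
So y_c = (7.177²/9.81)^(1/3) = 1.74 m.

y_c = 1.74 m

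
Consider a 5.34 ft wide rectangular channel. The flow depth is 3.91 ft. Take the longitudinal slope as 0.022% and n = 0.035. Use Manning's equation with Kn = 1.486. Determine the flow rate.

Flow area A = b·y = 5.34 × 3.91 = 20.88 ft². Wetted perimeter P = b + 2y = 5.34 + 2×3.91 = 13.16 ft.
Hydraulic radius R = A/P = 20.88/13.16 = 1.587 ft.
Manning's equation: Q = (1.486/n) A R^(2/3) S^(1/2) = (1.486/0.035) × 20.88 × 1.587^(2/3) × 0.00022^(1/2) = 17.9 ft³/s.

Q = 17.9 ft³/s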